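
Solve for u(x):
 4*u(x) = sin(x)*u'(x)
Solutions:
 u(x) = C1*(cos(x)^2 - 2*cos(x) + 1)/(cos(x)^2 + 2*cos(x) + 1)


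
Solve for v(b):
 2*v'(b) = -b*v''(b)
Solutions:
 v(b) = C1 + C2/b


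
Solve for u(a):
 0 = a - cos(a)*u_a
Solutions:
 u(a) = C1 + Integral(a/cos(a), a)


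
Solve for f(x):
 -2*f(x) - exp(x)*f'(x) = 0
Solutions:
 f(x) = C1*exp(2*exp(-x))


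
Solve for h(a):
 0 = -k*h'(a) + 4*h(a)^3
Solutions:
 h(a) = -sqrt(2)*sqrt(-k/(C1*k + 4*a))/2
 h(a) = sqrt(2)*sqrt(-k/(C1*k + 4*a))/2


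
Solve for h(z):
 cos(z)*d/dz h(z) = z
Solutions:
 h(z) = C1 + Integral(z/cos(z), z)


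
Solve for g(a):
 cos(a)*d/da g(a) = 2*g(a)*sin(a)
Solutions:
 g(a) = C1/cos(a)^2


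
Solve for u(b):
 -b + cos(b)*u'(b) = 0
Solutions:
 u(b) = C1 + Integral(b/cos(b), b)


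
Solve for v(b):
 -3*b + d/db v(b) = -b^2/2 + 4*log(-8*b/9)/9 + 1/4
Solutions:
 v(b) = C1 - b^3/6 + 3*b^2/2 + 4*b*log(-b)/9 + b*(-32*log(3) - 7 + 48*log(2))/36


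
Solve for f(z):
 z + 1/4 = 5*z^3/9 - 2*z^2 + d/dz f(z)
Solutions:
 f(z) = C1 - 5*z^4/36 + 2*z^3/3 + z^2/2 + z/4


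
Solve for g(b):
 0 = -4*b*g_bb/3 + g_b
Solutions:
 g(b) = C1 + C2*b^(7/4)


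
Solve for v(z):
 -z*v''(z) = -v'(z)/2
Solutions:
 v(z) = C1 + C2*z^(3/2)


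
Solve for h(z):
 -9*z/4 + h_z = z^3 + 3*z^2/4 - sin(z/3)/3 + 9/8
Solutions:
 h(z) = C1 + z^4/4 + z^3/4 + 9*z^2/8 + 9*z/8 + cos(z/3)


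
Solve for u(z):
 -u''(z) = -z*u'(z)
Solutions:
 u(z) = C1 + C2*erfi(sqrt(2)*z/2)


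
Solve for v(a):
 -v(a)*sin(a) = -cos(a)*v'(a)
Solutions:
 v(a) = C1/cos(a)


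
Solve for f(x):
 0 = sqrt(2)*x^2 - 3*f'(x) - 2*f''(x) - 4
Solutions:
 f(x) = C1 + C2*exp(-3*x/2) + sqrt(2)*x^3/9 - 2*sqrt(2)*x^2/9 - 4*x/3 + 8*sqrt(2)*x/27


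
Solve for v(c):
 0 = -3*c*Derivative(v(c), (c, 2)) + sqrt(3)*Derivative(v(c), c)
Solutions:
 v(c) = C1 + C2*c^(sqrt(3)/3 + 1)


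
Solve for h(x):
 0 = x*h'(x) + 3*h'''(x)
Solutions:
 h(x) = C1 + Integral(C2*airyai(-3^(2/3)*x/3) + C3*airybi(-3^(2/3)*x/3), x)


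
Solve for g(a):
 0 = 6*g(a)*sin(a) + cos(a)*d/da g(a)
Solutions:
 g(a) = C1*cos(a)^6


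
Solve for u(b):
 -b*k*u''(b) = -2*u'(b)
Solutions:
 u(b) = C1 + b^(((re(k) + 2)*re(k) + im(k)^2)/(re(k)^2 + im(k)^2))*(C2*sin(2*log(b)*Abs(im(k))/(re(k)^2 + im(k)^2)) + C3*cos(2*log(b)*im(k)/(re(k)^2 + im(k)^2)))


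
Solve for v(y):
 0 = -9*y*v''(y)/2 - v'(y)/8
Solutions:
 v(y) = C1 + C2*y^(35/36)


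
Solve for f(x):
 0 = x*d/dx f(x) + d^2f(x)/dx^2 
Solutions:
 f(x) = C1 + C2*erf(sqrt(2)*x/2)


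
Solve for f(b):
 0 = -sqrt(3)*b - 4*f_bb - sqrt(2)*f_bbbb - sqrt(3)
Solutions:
 f(b) = C1 + C2*b + C3*sin(2^(3/4)*b) + C4*cos(2^(3/4)*b) - sqrt(3)*b^3/24 - sqrt(3)*b^2/8


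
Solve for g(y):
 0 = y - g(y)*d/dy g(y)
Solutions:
 g(y) = -sqrt(C1 + y^2)
 g(y) = sqrt(C1 + y^2)


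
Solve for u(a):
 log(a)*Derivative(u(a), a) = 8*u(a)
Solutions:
 u(a) = C1*exp(8*li(a))


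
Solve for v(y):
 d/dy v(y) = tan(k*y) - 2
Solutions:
 v(y) = C1 - 2*y + Piecewise((-log(cos(k*y))/k, Ne(k, 0)), (0, True))


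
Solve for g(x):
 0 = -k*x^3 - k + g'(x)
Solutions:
 g(x) = C1 + k*x^4/4 + k*x


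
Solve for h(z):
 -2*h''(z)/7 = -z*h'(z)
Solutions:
 h(z) = C1 + C2*erfi(sqrt(7)*z/2)


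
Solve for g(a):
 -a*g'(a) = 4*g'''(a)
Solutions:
 g(a) = C1 + Integral(C2*airyai(-2^(1/3)*a/2) + C3*airybi(-2^(1/3)*a/2), a)


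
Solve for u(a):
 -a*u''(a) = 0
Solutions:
 u(a) = C1 + C2*a


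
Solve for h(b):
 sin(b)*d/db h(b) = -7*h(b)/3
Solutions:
 h(b) = C1*(cos(b) + 1)^(7/6)/(cos(b) - 1)^(7/6)


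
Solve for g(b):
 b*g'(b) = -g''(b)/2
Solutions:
 g(b) = C1 + C2*erf(b)


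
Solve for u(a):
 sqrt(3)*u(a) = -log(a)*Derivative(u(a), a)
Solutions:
 u(a) = C1*exp(-sqrt(3)*li(a))


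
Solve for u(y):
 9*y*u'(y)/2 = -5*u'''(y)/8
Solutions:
 u(y) = C1 + Integral(C2*airyai(-30^(2/3)*y/5) + C3*airybi(-30^(2/3)*y/5), y)


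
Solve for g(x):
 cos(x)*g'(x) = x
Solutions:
 g(x) = C1 + Integral(x/cos(x), x)


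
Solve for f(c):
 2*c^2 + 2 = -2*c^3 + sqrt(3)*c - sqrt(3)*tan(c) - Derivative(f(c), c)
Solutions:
 f(c) = C1 - c^4/2 - 2*c^3/3 + sqrt(3)*c^2/2 - 2*c + sqrt(3)*log(cos(c))


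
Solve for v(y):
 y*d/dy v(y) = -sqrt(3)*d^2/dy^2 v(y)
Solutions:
 v(y) = C1 + C2*erf(sqrt(2)*3^(3/4)*y/6)


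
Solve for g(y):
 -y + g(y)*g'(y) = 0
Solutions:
 g(y) = -sqrt(C1 + y^2)
 g(y) = sqrt(C1 + y^2)


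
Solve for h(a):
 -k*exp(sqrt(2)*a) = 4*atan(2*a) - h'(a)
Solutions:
 h(a) = C1 + 4*a*atan(2*a) + sqrt(2)*k*exp(sqrt(2)*a)/2 - log(4*a^2 + 1)


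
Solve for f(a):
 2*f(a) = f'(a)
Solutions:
 f(a) = C1*exp(2*a)


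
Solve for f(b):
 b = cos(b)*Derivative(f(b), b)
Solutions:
 f(b) = C1 + Integral(b/cos(b), b)


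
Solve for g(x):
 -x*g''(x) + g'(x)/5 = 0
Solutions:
 g(x) = C1 + C2*x^(6/5)


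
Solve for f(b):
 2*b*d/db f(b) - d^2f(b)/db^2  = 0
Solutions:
 f(b) = C1 + C2*erfi(b)


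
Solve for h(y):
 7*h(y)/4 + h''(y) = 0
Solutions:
 h(y) = C1*sin(sqrt(7)*y/2) + C2*cos(sqrt(7)*y/2)


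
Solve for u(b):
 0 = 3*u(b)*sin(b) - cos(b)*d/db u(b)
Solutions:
 u(b) = C1/cos(b)^3


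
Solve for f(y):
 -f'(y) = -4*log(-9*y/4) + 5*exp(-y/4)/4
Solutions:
 f(y) = C1 + 4*y*log(-y) + 4*y*(-2*log(2) - 1 + 2*log(3)) + 5*exp(-y/4)


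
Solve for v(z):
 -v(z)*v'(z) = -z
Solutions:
 v(z) = -sqrt(C1 + z^2)
 v(z) = sqrt(C1 + z^2)


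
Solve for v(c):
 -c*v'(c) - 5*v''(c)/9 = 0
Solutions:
 v(c) = C1 + C2*erf(3*sqrt(10)*c/10)


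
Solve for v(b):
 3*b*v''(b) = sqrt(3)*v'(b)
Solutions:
 v(b) = C1 + C2*b^(sqrt(3)/3 + 1)


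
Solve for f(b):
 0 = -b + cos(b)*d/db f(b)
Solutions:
 f(b) = C1 + Integral(b/cos(b), b)


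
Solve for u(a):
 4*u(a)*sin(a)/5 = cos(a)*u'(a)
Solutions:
 u(a) = C1/cos(a)^(4/5)


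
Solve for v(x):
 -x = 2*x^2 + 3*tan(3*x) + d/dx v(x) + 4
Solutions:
 v(x) = C1 - 2*x^3/3 - x^2/2 - 4*x + log(cos(3*x))


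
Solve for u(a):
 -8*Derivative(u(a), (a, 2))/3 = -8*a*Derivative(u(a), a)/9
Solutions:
 u(a) = C1 + C2*erfi(sqrt(6)*a/6)


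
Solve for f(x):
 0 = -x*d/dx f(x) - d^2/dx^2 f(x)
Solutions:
 f(x) = C1 + C2*erf(sqrt(2)*x/2)


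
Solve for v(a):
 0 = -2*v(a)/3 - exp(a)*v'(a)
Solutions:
 v(a) = C1*exp(2*exp(-a)/3)


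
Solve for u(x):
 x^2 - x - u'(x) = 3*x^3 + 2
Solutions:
 u(x) = C1 - 3*x^4/4 + x^3/3 - x^2/2 - 2*x


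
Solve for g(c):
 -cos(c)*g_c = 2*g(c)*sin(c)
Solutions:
 g(c) = C1*cos(c)^2


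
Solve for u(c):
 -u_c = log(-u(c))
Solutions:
 -li(-u(c)) = C1 - c


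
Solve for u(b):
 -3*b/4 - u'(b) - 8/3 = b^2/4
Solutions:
 u(b) = C1 - b^3/12 - 3*b^2/8 - 8*b/3


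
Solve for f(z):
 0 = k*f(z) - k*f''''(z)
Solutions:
 f(z) = C1*exp(-z) + C2*exp(z) + C3*sin(z) + C4*cos(z)


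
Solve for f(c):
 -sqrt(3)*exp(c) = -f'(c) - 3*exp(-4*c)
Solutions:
 f(c) = C1 + sqrt(3)*exp(c) + 3*exp(-4*c)/4


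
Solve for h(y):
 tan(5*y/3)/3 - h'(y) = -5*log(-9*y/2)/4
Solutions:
 h(y) = C1 + 5*y*log(-y)/4 - 5*y/4 - 5*y*log(2)/4 + 5*y*log(3)/2 - log(cos(5*y/3))/5


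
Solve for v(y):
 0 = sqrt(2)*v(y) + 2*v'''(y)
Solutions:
 v(y) = C3*exp(-2^(5/6)*y/2) + (C1*sin(2^(5/6)*sqrt(3)*y/4) + C2*cos(2^(5/6)*sqrt(3)*y/4))*exp(2^(5/6)*y/4)


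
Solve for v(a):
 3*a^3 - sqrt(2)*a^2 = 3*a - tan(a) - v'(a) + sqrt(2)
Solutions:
 v(a) = C1 - 3*a^4/4 + sqrt(2)*a^3/3 + 3*a^2/2 + sqrt(2)*a + log(cos(a))


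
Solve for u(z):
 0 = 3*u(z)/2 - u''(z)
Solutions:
 u(z) = C1*exp(-sqrt(6)*z/2) + C2*exp(sqrt(6)*z/2)


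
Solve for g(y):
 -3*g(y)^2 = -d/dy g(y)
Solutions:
 g(y) = -1/(C1 + 3*y)


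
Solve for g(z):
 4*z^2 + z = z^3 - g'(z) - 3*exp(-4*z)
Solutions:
 g(z) = C1 + z^4/4 - 4*z^3/3 - z^2/2 + 3*exp(-4*z)/4


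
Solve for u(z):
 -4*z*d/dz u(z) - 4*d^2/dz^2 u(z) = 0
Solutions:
 u(z) = C1 + C2*erf(sqrt(2)*z/2)


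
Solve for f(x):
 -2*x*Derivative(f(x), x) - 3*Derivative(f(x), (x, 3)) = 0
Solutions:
 f(x) = C1 + Integral(C2*airyai(-2^(1/3)*3^(2/3)*x/3) + C3*airybi(-2^(1/3)*3^(2/3)*x/3), x)


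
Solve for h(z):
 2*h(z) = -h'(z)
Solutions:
 h(z) = C1*exp(-2*z)


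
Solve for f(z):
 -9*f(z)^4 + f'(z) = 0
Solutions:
 f(z) = (-1/(C1 + 27*z))^(1/3)
 f(z) = (-1/(C1 + 9*z))^(1/3)*(-3^(2/3) - 3*3^(1/6)*I)/6
 f(z) = (-1/(C1 + 9*z))^(1/3)*(-3^(2/3) + 3*3^(1/6)*I)/6


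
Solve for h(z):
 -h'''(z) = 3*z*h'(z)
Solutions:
 h(z) = C1 + Integral(C2*airyai(-3^(1/3)*z) + C3*airybi(-3^(1/3)*z), z)


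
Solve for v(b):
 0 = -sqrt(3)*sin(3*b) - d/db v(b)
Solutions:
 v(b) = C1 + sqrt(3)*cos(3*b)/3


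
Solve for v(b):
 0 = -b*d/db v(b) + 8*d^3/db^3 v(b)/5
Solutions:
 v(b) = C1 + Integral(C2*airyai(5^(1/3)*b/2) + C3*airybi(5^(1/3)*b/2), b)


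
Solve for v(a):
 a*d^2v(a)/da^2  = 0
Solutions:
 v(a) = C1 + C2*a


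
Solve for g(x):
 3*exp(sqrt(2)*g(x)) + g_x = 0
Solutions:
 g(x) = sqrt(2)*(2*log(1/(C1 + 3*x)) - log(2))/4


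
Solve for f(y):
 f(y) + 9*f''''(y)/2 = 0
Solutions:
 f(y) = (C1*sin(2^(3/4)*sqrt(3)*y/6) + C2*cos(2^(3/4)*sqrt(3)*y/6))*exp(-2^(3/4)*sqrt(3)*y/6) + (C3*sin(2^(3/4)*sqrt(3)*y/6) + C4*cos(2^(3/4)*sqrt(3)*y/6))*exp(2^(3/4)*sqrt(3)*y/6)


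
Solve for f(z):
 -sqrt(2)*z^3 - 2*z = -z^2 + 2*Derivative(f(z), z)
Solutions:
 f(z) = C1 - sqrt(2)*z^4/8 + z^3/6 - z^2/2


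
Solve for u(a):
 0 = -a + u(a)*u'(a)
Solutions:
 u(a) = -sqrt(C1 + a^2)
 u(a) = sqrt(C1 + a^2)


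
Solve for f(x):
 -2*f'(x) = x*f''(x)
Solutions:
 f(x) = C1 + C2/x


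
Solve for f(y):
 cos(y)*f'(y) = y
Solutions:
 f(y) = C1 + Integral(y/cos(y), y)


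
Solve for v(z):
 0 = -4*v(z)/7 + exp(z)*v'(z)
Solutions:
 v(z) = C1*exp(-4*exp(-z)/7)


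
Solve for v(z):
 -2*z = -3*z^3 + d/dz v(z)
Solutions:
 v(z) = C1 + 3*z^4/4 - z^2


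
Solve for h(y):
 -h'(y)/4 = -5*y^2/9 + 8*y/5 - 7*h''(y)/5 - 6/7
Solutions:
 h(y) = C1 + C2*exp(5*y/28) + 20*y^3/27 + 416*y^2/45 + 168472*y/1575


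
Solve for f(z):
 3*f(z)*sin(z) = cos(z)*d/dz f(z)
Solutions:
 f(z) = C1/cos(z)^3


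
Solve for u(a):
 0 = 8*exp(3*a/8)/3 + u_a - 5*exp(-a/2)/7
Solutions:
 u(a) = C1 - 64*exp(3*a/8)/9 - 10*exp(-a/2)/7


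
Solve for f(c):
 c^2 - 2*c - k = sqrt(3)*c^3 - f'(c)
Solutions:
 f(c) = C1 + sqrt(3)*c^4/4 - c^3/3 + c^2 + c*k


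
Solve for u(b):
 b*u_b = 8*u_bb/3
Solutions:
 u(b) = C1 + C2*erfi(sqrt(3)*b/4)


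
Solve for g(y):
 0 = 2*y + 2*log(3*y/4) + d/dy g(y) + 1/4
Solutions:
 g(y) = C1 - y^2 - 2*y*log(y) + y*log(16/9) + 7*y/4


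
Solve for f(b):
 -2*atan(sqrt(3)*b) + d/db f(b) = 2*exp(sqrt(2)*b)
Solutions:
 f(b) = C1 + 2*b*atan(sqrt(3)*b) + sqrt(2)*exp(sqrt(2)*b) - sqrt(3)*log(3*b^2 + 1)/3


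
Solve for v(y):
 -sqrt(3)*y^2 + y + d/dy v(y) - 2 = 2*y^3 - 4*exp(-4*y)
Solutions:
 v(y) = C1 + y^4/2 + sqrt(3)*y^3/3 - y^2/2 + 2*y + exp(-4*y)


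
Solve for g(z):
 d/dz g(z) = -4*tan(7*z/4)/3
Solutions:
 g(z) = C1 + 16*log(cos(7*z/4))/21


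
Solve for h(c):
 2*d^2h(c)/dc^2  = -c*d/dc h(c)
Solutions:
 h(c) = C1 + C2*erf(c/2)


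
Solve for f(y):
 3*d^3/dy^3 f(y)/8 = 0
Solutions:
 f(y) = C1 + C2*y + C3*y^2


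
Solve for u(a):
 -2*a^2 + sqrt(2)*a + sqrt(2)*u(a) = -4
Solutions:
 u(a) = sqrt(2)*a^2 - a - 2*sqrt(2)


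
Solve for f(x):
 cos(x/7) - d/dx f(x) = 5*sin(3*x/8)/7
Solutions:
 f(x) = C1 + 7*sin(x/7) + 40*cos(3*x/8)/21


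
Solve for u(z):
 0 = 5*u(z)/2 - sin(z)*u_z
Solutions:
 u(z) = C1*(cos(z) - 1)^(5/4)/(cos(z) + 1)^(5/4)


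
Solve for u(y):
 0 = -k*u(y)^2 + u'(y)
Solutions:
 u(y) = -1/(C1 + k*y)


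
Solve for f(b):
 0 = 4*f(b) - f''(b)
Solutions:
 f(b) = C1*exp(-2*b) + C2*exp(2*b)


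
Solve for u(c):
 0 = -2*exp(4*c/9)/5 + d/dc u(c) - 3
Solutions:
 u(c) = C1 + 3*c + 9*exp(4*c/9)/10


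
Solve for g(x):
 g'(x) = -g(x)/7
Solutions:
 g(x) = C1*exp(-x/7)


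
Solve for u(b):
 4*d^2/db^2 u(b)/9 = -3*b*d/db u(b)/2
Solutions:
 u(b) = C1 + C2*erf(3*sqrt(3)*b/4)


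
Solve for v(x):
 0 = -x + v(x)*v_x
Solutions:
 v(x) = -sqrt(C1 + x^2)
 v(x) = sqrt(C1 + x^2)


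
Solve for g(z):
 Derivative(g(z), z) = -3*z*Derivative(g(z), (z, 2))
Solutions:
 g(z) = C1 + C2*z^(2/3)


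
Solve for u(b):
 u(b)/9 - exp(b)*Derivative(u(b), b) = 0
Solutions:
 u(b) = C1*exp(-exp(-b)/9)


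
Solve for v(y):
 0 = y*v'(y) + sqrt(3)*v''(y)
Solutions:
 v(y) = C1 + C2*erf(sqrt(2)*3^(3/4)*y/6)


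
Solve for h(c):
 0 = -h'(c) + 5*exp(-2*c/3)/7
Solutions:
 h(c) = C1 - 15*exp(-2*c/3)/14


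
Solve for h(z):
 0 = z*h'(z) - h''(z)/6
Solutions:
 h(z) = C1 + C2*erfi(sqrt(3)*z)


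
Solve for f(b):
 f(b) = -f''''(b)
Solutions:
 f(b) = (C1*sin(sqrt(2)*b/2) + C2*cos(sqrt(2)*b/2))*exp(-sqrt(2)*b/2) + (C3*sin(sqrt(2)*b/2) + C4*cos(sqrt(2)*b/2))*exp(sqrt(2)*b/2)


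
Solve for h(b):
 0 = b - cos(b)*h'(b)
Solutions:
 h(b) = C1 + Integral(b/cos(b), b)


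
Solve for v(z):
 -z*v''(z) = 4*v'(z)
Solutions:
 v(z) = C1 + C2/z^3


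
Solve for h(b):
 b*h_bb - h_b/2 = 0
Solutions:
 h(b) = C1 + C2*b^(3/2)


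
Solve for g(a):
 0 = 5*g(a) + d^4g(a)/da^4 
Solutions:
 g(a) = (C1*sin(sqrt(2)*5^(1/4)*a/2) + C2*cos(sqrt(2)*5^(1/4)*a/2))*exp(-sqrt(2)*5^(1/4)*a/2) + (C3*sin(sqrt(2)*5^(1/4)*a/2) + C4*cos(sqrt(2)*5^(1/4)*a/2))*exp(sqrt(2)*5^(1/4)*a/2)


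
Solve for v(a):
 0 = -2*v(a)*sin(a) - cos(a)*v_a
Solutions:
 v(a) = C1*cos(a)^2


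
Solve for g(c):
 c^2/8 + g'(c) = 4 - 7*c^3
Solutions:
 g(c) = C1 - 7*c^4/4 - c^3/24 + 4*c


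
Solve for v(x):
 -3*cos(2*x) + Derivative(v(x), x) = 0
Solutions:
 v(x) = C1 + 3*sin(2*x)/2


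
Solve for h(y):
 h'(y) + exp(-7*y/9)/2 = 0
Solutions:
 h(y) = C1 + 9*exp(-7*y/9)/14


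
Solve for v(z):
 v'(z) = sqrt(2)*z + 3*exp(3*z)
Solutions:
 v(z) = C1 + sqrt(2)*z^2/2 + exp(3*z)


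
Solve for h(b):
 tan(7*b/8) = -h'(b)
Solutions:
 h(b) = C1 + 8*log(cos(7*b/8))/7


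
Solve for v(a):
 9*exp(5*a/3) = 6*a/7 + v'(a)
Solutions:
 v(a) = C1 - 3*a^2/7 + 27*exp(5*a/3)/5


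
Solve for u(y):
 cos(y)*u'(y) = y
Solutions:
 u(y) = C1 + Integral(y/cos(y), y)


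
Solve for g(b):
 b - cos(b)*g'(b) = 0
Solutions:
 g(b) = C1 + Integral(b/cos(b), b)


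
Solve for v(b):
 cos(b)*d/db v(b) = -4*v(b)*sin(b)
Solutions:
 v(b) = C1*cos(b)^4


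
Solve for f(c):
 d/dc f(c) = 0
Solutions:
 f(c) = C1


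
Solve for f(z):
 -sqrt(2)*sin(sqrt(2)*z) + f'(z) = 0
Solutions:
 f(z) = C1 - cos(sqrt(2)*z)


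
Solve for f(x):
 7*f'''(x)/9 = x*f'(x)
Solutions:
 f(x) = C1 + Integral(C2*airyai(21^(2/3)*x/7) + C3*airybi(21^(2/3)*x/7), x)


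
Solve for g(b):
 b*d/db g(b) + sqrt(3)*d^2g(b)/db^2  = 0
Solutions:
 g(b) = C1 + C2*erf(sqrt(2)*3^(3/4)*b/6)


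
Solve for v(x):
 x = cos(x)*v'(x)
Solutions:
 v(x) = C1 + Integral(x/cos(x), x)


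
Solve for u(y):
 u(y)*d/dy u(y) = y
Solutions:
 u(y) = -sqrt(C1 + y^2)
 u(y) = sqrt(C1 + y^2)


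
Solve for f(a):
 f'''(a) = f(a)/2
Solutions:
 f(a) = C3*exp(2^(2/3)*a/2) + (C1*sin(2^(2/3)*sqrt(3)*a/4) + C2*cos(2^(2/3)*sqrt(3)*a/4))*exp(-2^(2/3)*a/4)


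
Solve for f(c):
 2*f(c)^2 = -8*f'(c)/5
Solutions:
 f(c) = 4/(C1 + 5*c)


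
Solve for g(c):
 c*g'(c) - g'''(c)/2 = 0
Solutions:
 g(c) = C1 + Integral(C2*airyai(2^(1/3)*c) + C3*airybi(2^(1/3)*c), c)


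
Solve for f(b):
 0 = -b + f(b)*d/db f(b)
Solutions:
 f(b) = -sqrt(C1 + b^2)
 f(b) = sqrt(C1 + b^2)


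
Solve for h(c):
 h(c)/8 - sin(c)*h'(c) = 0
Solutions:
 h(c) = C1*(cos(c) - 1)^(1/16)/(cos(c) + 1)^(1/16)


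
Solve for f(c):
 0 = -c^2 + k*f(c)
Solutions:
 f(c) = c^2/k


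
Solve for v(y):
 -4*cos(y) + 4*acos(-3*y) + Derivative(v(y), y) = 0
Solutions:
 v(y) = C1 - 4*y*acos(-3*y) - 4*sqrt(1 - 9*y^2)/3 + 4*sin(y)


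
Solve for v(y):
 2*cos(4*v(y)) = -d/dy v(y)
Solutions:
 v(y) = -asin((C1 + exp(16*y))/(C1 - exp(16*y)))/4 + pi/4
 v(y) = asin((C1 + exp(16*y))/(C1 - exp(16*y)))/4


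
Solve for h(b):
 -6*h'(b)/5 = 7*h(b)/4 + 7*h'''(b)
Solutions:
 h(b) = C1*exp(-35^(1/3)*b*(-(1225 + sqrt(1518545))^(1/3) + 8*35^(1/3)/(1225 + sqrt(1518545))^(1/3))/140)*sin(sqrt(3)*35^(1/3)*b*(8*35^(1/3)/(1225 + sqrt(1518545))^(1/3) + (1225 + sqrt(1518545))^(1/3))/140) + C2*exp(-35^(1/3)*b*(-(1225 + sqrt(1518545))^(1/3) + 8*35^(1/3)/(1225 + sqrt(1518545))^(1/3))/140)*cos(sqrt(3)*35^(1/3)*b*(8*35^(1/3)/(1225 + sqrt(1518545))^(1/3) + (1225 + sqrt(1518545))^(1/3))/140) + C3*exp(35^(1/3)*b*(-(1225 + sqrt(1518545))^(1/3) + 8*35^(1/3)/(1225 + sqrt(1518545))^(1/3))/70)


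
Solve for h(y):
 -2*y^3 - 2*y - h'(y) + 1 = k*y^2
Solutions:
 h(y) = C1 - k*y^3/3 - y^4/2 - y^2 + y


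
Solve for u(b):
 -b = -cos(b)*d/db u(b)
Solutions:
 u(b) = C1 + Integral(b/cos(b), b)


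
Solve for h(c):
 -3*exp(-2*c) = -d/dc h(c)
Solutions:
 h(c) = C1 - 3*exp(-2*c)/2


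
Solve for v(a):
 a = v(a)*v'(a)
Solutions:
 v(a) = -sqrt(C1 + a^2)
 v(a) = sqrt(C1 + a^2)


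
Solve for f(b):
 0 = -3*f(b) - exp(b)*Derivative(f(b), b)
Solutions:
 f(b) = C1*exp(3*exp(-b))


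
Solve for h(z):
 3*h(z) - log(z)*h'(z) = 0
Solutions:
 h(z) = C1*exp(3*li(z))


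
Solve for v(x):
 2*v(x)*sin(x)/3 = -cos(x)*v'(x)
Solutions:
 v(x) = C1*cos(x)^(2/3)


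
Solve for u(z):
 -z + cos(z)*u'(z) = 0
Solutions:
 u(z) = C1 + Integral(z/cos(z), z)


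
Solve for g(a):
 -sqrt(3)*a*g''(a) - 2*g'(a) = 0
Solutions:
 g(a) = C1 + C2*a^(1 - 2*sqrt(3)/3)


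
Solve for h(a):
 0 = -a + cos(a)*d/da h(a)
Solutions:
 h(a) = C1 + Integral(a/cos(a), a)


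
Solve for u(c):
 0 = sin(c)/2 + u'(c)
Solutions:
 u(c) = C1 + cos(c)/2


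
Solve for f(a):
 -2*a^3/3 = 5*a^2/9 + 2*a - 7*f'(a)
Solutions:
 f(a) = C1 + a^4/42 + 5*a^3/189 + a^2/7


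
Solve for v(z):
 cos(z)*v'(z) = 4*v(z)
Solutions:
 v(z) = C1*(sin(z)^2 + 2*sin(z) + 1)/(sin(z)^2 - 2*sin(z) + 1)


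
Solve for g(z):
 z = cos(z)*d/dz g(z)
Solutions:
 g(z) = C1 + Integral(z/cos(z), z)


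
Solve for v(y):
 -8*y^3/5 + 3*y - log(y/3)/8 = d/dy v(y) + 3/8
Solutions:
 v(y) = C1 - 2*y^4/5 + 3*y^2/2 - y*log(y)/8 - y/4 + y*log(3)/8


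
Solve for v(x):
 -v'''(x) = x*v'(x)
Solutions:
 v(x) = C1 + Integral(C2*airyai(-x) + C3*airybi(-x), x)


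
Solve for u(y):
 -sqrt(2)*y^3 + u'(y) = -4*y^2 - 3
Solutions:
 u(y) = C1 + sqrt(2)*y^4/4 - 4*y^3/3 - 3*y


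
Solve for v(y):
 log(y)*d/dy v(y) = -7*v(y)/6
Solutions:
 v(y) = C1*exp(-7*li(y)/6)


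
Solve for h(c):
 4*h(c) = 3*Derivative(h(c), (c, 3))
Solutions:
 h(c) = C3*exp(6^(2/3)*c/3) + (C1*sin(2^(2/3)*3^(1/6)*c/2) + C2*cos(2^(2/3)*3^(1/6)*c/2))*exp(-6^(2/3)*c/6)


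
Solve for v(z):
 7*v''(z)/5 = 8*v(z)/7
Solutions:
 v(z) = C1*exp(-2*sqrt(10)*z/7) + C2*exp(2*sqrt(10)*z/7)


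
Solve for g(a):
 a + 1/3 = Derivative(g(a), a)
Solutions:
 g(a) = C1 + a^2/2 + a/3


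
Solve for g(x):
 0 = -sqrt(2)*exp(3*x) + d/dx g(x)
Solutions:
 g(x) = C1 + sqrt(2)*exp(3*x)/3


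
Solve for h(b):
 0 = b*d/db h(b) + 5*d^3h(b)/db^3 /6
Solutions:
 h(b) = C1 + Integral(C2*airyai(-5^(2/3)*6^(1/3)*b/5) + C3*airybi(-5^(2/3)*6^(1/3)*b/5), b)


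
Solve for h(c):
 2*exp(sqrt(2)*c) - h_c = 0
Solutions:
 h(c) = C1 + sqrt(2)*exp(sqrt(2)*c)


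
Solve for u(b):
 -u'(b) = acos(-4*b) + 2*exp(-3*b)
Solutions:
 u(b) = C1 - b*acos(-4*b) - sqrt(1 - 16*b^2)/4 + 2*exp(-3*b)/3


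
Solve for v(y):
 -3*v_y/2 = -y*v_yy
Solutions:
 v(y) = C1 + C2*y^(5/2)


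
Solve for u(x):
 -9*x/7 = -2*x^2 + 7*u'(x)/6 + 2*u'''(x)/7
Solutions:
 u(x) = C1 + C2*sin(7*sqrt(3)*x/6) + C3*cos(7*sqrt(3)*x/6) + 4*x^3/7 - 27*x^2/49 - 288*x/343


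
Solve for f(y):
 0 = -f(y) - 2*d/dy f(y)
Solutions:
 f(y) = C1*exp(-y/2)


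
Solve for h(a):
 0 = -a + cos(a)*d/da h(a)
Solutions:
 h(a) = C1 + Integral(a/cos(a), a)


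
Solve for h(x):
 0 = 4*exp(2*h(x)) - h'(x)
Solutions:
 h(x) = log(-sqrt(-1/(C1 + 4*x))) - log(2)/2
 h(x) = log(-1/(C1 + 4*x))/2 - log(2)/2


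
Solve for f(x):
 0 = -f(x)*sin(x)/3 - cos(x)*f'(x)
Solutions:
 f(x) = C1*cos(x)^(1/3)


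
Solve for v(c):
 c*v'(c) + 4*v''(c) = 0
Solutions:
 v(c) = C1 + C2*erf(sqrt(2)*c/4)


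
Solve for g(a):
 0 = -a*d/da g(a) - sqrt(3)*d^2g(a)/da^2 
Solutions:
 g(a) = C1 + C2*erf(sqrt(2)*3^(3/4)*a/6)


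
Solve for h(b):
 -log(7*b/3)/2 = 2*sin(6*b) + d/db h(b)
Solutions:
 h(b) = C1 - b*log(b)/2 - b*log(7) + b/2 + b*log(21)/2 + cos(6*b)/3


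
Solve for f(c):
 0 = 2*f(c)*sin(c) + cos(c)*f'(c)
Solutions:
 f(c) = C1*cos(c)^2


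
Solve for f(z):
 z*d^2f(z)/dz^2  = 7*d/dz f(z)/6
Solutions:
 f(z) = C1 + C2*z^(13/6)


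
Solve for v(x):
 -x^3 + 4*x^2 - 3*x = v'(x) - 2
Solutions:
 v(x) = C1 - x^4/4 + 4*x^3/3 - 3*x^2/2 + 2*x


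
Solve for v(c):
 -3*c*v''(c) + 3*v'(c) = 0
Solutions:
 v(c) = C1 + C2*c^2


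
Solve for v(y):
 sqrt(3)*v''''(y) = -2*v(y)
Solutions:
 v(y) = (C1*sin(2^(3/4)*3^(7/8)*y/6) + C2*cos(2^(3/4)*3^(7/8)*y/6))*exp(-2^(3/4)*3^(7/8)*y/6) + (C3*sin(2^(3/4)*3^(7/8)*y/6) + C4*cos(2^(3/4)*3^(7/8)*y/6))*exp(2^(3/4)*3^(7/8)*y/6)


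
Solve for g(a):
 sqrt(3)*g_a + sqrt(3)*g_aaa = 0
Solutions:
 g(a) = C1 + C2*sin(a) + C3*cos(a)


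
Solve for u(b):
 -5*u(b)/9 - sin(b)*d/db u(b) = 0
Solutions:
 u(b) = C1*(cos(b) + 1)^(5/18)/(cos(b) - 1)^(5/18)


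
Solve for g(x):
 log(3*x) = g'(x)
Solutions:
 g(x) = C1 + x*log(x) - x + x*log(3)


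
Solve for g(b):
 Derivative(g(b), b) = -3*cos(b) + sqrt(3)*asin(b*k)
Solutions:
 g(b) = C1 + sqrt(3)*Piecewise((b*asin(b*k) + sqrt(-b^2*k^2 + 1)/k, Ne(k, 0)), (0, True)) - 3*sin(b)


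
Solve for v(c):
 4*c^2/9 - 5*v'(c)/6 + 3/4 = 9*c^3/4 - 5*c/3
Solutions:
 v(c) = C1 - 27*c^4/40 + 8*c^3/45 + c^2 + 9*c/10


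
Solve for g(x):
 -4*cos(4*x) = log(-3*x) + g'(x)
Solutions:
 g(x) = C1 - x*log(-x) - x*log(3) + x - sin(4*x)


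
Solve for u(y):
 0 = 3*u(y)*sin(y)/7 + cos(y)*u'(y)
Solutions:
 u(y) = C1*cos(y)^(3/7)


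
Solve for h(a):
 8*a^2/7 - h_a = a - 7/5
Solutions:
 h(a) = C1 + 8*a^3/21 - a^2/2 + 7*a/5


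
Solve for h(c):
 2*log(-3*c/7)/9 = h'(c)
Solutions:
 h(c) = C1 + 2*c*log(-c)/9 + 2*c*(-log(7) - 1 + log(3))/9


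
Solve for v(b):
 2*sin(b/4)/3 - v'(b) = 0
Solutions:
 v(b) = C1 - 8*cos(b/4)/3


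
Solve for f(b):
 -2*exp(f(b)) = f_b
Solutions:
 f(b) = log(1/(C1 + 2*b))


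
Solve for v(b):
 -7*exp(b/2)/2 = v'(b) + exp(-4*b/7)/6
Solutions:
 v(b) = C1 - 7*exp(b/2) + 7*exp(-4*b/7)/24


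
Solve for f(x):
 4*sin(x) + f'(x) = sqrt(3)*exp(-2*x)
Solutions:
 f(x) = C1 + 4*cos(x) - sqrt(3)*exp(-2*x)/2


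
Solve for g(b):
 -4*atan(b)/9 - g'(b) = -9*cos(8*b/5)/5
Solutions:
 g(b) = C1 - 4*b*atan(b)/9 + 2*log(b^2 + 1)/9 + 9*sin(8*b/5)/8


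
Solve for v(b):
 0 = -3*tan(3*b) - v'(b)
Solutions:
 v(b) = C1 + log(cos(3*b))


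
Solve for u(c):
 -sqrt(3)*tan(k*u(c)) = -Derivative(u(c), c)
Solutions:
 u(c) = Piecewise((-asin(exp(C1*k + sqrt(3)*c*k))/k + pi/k, Ne(k, 0)), (nan, True))
 u(c) = Piecewise((asin(exp(C1*k + sqrt(3)*c*k))/k, Ne(k, 0)), (nan, True))


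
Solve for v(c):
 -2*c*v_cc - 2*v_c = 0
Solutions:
 v(c) = C1 + C2*log(c)


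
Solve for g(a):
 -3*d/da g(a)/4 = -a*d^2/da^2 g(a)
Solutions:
 g(a) = C1 + C2*a^(7/4)


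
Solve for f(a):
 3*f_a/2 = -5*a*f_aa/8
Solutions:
 f(a) = C1 + C2/a^(7/5)


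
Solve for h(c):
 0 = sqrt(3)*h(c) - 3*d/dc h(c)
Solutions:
 h(c) = C1*exp(sqrt(3)*c/3)


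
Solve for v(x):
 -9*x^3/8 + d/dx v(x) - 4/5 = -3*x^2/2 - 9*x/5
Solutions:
 v(x) = C1 + 9*x^4/32 - x^3/2 - 9*x^2/10 + 4*x/5


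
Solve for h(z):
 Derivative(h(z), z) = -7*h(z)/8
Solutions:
 h(z) = C1*exp(-7*z/8)


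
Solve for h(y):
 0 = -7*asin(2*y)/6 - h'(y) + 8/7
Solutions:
 h(y) = C1 - 7*y*asin(2*y)/6 + 8*y/7 - 7*sqrt(1 - 4*y^2)/12


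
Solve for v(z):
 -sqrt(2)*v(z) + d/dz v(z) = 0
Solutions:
 v(z) = C1*exp(sqrt(2)*z)


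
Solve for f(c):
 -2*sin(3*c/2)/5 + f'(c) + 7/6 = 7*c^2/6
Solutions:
 f(c) = C1 + 7*c^3/18 - 7*c/6 - 4*cos(3*c/2)/15


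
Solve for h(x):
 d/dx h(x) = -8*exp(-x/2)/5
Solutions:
 h(x) = C1 + 16*exp(-x/2)/5


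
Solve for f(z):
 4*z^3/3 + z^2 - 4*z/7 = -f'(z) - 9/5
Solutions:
 f(z) = C1 - z^4/3 - z^3/3 + 2*z^2/7 - 9*z/5


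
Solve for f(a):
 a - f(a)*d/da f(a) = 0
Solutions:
 f(a) = -sqrt(C1 + a^2)
 f(a) = sqrt(C1 + a^2)


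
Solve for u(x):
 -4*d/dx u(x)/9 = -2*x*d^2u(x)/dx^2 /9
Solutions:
 u(x) = C1 + C2*x^3


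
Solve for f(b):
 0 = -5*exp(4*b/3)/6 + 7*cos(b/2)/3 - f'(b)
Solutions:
 f(b) = C1 - 5*exp(4*b/3)/8 + 14*sin(b/2)/3


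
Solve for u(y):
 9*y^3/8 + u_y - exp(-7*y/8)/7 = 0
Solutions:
 u(y) = C1 - 9*y^4/32 - 8*exp(-7*y/8)/49


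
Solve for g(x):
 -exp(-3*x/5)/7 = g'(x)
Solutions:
 g(x) = C1 + 5*exp(-3*x/5)/21


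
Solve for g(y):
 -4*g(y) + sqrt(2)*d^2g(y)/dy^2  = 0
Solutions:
 g(y) = C1*exp(-2^(3/4)*y) + C2*exp(2^(3/4)*y)


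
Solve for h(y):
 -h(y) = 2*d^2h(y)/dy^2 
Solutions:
 h(y) = C1*sin(sqrt(2)*y/2) + C2*cos(sqrt(2)*y/2)


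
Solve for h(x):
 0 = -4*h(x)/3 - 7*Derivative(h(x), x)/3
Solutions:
 h(x) = C1*exp(-4*x/7)


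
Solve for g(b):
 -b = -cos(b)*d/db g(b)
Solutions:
 g(b) = C1 + Integral(b/cos(b), b)


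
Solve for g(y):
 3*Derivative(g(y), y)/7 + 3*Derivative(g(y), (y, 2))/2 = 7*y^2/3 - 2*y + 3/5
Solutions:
 g(y) = C1 + C2*exp(-2*y/7) + 49*y^3/27 - 385*y^2/18 + 13601*y/90


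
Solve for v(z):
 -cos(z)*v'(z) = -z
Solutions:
 v(z) = C1 + Integral(z/cos(z), z)


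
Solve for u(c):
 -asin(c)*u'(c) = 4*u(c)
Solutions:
 u(c) = C1*exp(-4*Integral(1/asin(c), c))


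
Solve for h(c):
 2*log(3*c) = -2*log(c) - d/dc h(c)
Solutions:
 h(c) = C1 - 4*c*log(c) - c*log(9) + 4*c


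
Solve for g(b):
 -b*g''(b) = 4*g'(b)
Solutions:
 g(b) = C1 + C2/b^3


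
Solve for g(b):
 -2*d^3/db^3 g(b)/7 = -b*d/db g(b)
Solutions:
 g(b) = C1 + Integral(C2*airyai(2^(2/3)*7^(1/3)*b/2) + C3*airybi(2^(2/3)*7^(1/3)*b/2), b)


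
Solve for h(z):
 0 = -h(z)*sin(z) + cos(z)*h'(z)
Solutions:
 h(z) = C1/cos(z)


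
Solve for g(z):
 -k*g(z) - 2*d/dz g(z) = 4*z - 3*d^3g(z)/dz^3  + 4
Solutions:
 g(z) = C1*exp(-2^(1/3)*z*(2^(1/3)*(-9*k + sqrt(81*k^2 - 32))^(1/3) + 4/(-9*k + sqrt(81*k^2 - 32))^(1/3))/6) + C2*exp(2^(1/3)*z*(2^(1/3)*(-9*k + sqrt(81*k^2 - 32))^(1/3) - 2^(1/3)*sqrt(3)*I*(-9*k + sqrt(81*k^2 - 32))^(1/3) - 16/((-1 + sqrt(3)*I)*(-9*k + sqrt(81*k^2 - 32))^(1/3)))/12) + C3*exp(2^(1/3)*z*(2^(1/3)*(-9*k + sqrt(81*k^2 - 32))^(1/3) + 2^(1/3)*sqrt(3)*I*(-9*k + sqrt(81*k^2 - 32))^(1/3) + 16/((1 + sqrt(3)*I)*(-9*k + sqrt(81*k^2 - 32))^(1/3)))/12) - 4*z/k - 4/k + 8/k^2


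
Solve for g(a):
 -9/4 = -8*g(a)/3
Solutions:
 g(a) = 27/32


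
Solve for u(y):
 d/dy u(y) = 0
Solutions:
 u(y) = C1


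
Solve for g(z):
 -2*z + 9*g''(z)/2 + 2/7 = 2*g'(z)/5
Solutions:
 g(z) = C1 + C2*exp(4*z/45) - 5*z^2/2 - 1555*z/28


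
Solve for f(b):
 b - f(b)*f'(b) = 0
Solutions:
 f(b) = -sqrt(C1 + b^2)
 f(b) = sqrt(C1 + b^2)


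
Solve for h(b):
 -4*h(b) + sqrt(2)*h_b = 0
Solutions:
 h(b) = C1*exp(2*sqrt(2)*b)


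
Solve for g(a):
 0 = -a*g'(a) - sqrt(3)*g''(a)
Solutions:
 g(a) = C1 + C2*erf(sqrt(2)*3^(3/4)*a/6)


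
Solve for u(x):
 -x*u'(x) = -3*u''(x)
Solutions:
 u(x) = C1 + C2*erfi(sqrt(6)*x/6)


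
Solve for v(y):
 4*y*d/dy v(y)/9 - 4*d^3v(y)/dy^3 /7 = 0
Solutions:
 v(y) = C1 + Integral(C2*airyai(21^(1/3)*y/3) + C3*airybi(21^(1/3)*y/3), y)


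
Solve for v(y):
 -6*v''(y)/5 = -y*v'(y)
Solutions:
 v(y) = C1 + C2*erfi(sqrt(15)*y/6)


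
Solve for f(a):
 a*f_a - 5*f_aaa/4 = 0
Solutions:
 f(a) = C1 + Integral(C2*airyai(10^(2/3)*a/5) + C3*airybi(10^(2/3)*a/5), a)


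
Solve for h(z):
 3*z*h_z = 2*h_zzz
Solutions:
 h(z) = C1 + Integral(C2*airyai(2^(2/3)*3^(1/3)*z/2) + C3*airybi(2^(2/3)*3^(1/3)*z/2), z)


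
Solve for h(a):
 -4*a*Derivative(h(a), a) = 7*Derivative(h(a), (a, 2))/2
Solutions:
 h(a) = C1 + C2*erf(2*sqrt(7)*a/7)


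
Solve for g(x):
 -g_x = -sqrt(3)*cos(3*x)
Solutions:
 g(x) = C1 + sqrt(3)*sin(3*x)/3


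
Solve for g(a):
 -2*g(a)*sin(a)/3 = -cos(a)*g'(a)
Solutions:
 g(a) = C1/cos(a)^(2/3)


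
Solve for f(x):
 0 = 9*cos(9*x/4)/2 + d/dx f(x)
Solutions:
 f(x) = C1 - 2*sin(9*x/4)


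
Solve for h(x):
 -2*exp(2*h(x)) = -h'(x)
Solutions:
 h(x) = log(-sqrt(-1/(C1 + 2*x))) - log(2)/2
 h(x) = log(-1/(C1 + 2*x))/2 - log(2)/2


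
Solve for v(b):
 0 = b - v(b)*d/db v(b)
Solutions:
 v(b) = -sqrt(C1 + b^2)
 v(b) = sqrt(C1 + b^2)


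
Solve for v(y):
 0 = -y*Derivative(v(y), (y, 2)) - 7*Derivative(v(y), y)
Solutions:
 v(y) = C1 + C2/y^6


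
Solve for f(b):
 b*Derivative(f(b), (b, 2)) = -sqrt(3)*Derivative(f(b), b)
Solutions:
 f(b) = C1 + C2*b^(1 - sqrt(3))


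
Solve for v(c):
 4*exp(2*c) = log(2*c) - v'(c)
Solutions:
 v(c) = C1 + c*log(c) + c*(-1 + log(2)) - 2*exp(2*c)


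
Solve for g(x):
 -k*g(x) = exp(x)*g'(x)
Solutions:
 g(x) = C1*exp(k*exp(-x))


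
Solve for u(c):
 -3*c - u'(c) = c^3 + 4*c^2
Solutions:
 u(c) = C1 - c^4/4 - 4*c^3/3 - 3*c^2/2


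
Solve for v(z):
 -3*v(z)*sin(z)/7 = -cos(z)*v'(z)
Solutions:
 v(z) = C1/cos(z)^(3/7)


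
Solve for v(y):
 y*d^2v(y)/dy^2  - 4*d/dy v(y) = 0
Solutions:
 v(y) = C1 + C2*y^5


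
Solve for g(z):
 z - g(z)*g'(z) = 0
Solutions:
 g(z) = -sqrt(C1 + z^2)
 g(z) = sqrt(C1 + z^2)


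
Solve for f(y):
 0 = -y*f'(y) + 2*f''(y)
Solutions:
 f(y) = C1 + C2*erfi(y/2)


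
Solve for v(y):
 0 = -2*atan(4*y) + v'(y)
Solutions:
 v(y) = C1 + 2*y*atan(4*y) - log(16*y^2 + 1)/4


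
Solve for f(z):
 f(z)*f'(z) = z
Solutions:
 f(z) = -sqrt(C1 + z^2)
 f(z) = sqrt(C1 + z^2)


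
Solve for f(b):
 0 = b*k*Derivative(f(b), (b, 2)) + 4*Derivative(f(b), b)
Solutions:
 f(b) = C1 + b^(((re(k) - 4)*re(k) + im(k)^2)/(re(k)^2 + im(k)^2))*(C2*sin(4*log(b)*Abs(im(k))/(re(k)^2 + im(k)^2)) + C3*cos(4*log(b)*im(k)/(re(k)^2 + im(k)^2)))


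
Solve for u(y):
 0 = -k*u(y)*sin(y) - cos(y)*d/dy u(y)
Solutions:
 u(y) = C1*exp(k*log(cos(y)))


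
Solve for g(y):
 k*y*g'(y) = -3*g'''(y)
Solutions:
 g(y) = C1 + Integral(C2*airyai(3^(2/3)*y*(-k)^(1/3)/3) + C3*airybi(3^(2/3)*y*(-k)^(1/3)/3), y)


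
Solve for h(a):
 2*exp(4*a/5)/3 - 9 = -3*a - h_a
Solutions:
 h(a) = C1 - 3*a^2/2 + 9*a - 5*exp(4*a/5)/6


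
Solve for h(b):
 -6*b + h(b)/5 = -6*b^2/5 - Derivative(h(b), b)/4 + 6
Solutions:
 h(b) = C1*exp(-4*b/5) - 6*b^2 + 45*b - 105/4


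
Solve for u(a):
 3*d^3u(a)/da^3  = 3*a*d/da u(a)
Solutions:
 u(a) = C1 + Integral(C2*airyai(a) + C3*airybi(a), a)


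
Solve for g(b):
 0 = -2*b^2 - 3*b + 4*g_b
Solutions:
 g(b) = C1 + b^3/6 + 3*b^2/8


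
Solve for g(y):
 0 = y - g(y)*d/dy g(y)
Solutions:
 g(y) = -sqrt(C1 + y^2)
 g(y) = sqrt(C1 + y^2)


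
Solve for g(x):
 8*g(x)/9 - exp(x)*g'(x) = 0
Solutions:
 g(x) = C1*exp(-8*exp(-x)/9)


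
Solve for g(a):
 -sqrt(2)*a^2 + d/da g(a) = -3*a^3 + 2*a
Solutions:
 g(a) = C1 - 3*a^4/4 + sqrt(2)*a^3/3 + a^2


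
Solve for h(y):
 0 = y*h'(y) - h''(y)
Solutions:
 h(y) = C1 + C2*erfi(sqrt(2)*y/2)


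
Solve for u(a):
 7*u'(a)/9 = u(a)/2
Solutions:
 u(a) = C1*exp(9*a/14)


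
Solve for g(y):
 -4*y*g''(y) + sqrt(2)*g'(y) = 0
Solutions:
 g(y) = C1 + C2*y^(sqrt(2)/4 + 1)


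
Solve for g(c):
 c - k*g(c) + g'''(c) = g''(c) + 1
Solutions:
 g(c) = C1*exp(c*(-(-27*k/2 + sqrt((27*k + 2)^2 - 4)/2 - 1)^(1/3) + 1 - 1/(-27*k/2 + sqrt((27*k + 2)^2 - 4)/2 - 1)^(1/3))/3) + C2*exp(c*((-27*k/2 + sqrt((27*k + 2)^2 - 4)/2 - 1)^(1/3) - sqrt(3)*I*(-27*k/2 + sqrt((27*k + 2)^2 - 4)/2 - 1)^(1/3) + 2 - 4/((-1 + sqrt(3)*I)*(-27*k/2 + sqrt((27*k + 2)^2 - 4)/2 - 1)^(1/3)))/6) + C3*exp(c*((-27*k/2 + sqrt((27*k + 2)^2 - 4)/2 - 1)^(1/3) + sqrt(3)*I*(-27*k/2 + sqrt((27*k + 2)^2 - 4)/2 - 1)^(1/3) + 2 + 4/((1 + sqrt(3)*I)*(-27*k/2 + sqrt((27*k + 2)^2 - 4)/2 - 1)^(1/3)))/6) + c/k - 1/k


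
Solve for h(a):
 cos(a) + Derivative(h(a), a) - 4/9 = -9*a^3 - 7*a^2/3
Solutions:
 h(a) = C1 - 9*a^4/4 - 7*a^3/9 + 4*a/9 - sin(a)


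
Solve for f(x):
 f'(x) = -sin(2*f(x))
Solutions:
 f(x) = pi - acos((-C1 - exp(4*x))/(C1 - exp(4*x)))/2
 f(x) = acos((-C1 - exp(4*x))/(C1 - exp(4*x)))/2


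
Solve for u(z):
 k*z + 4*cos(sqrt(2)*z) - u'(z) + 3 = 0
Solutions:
 u(z) = C1 + k*z^2/2 + 3*z + 2*sqrt(2)*sin(sqrt(2)*z)


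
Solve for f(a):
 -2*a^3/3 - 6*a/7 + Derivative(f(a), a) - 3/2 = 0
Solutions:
 f(a) = C1 + a^4/6 + 3*a^2/7 + 3*a/2


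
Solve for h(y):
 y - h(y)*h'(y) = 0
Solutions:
 h(y) = -sqrt(C1 + y^2)
 h(y) = sqrt(C1 + y^2)


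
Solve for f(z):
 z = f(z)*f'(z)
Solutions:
 f(z) = -sqrt(C1 + z^2)
 f(z) = sqrt(C1 + z^2)


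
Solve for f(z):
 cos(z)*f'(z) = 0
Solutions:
 f(z) = C1


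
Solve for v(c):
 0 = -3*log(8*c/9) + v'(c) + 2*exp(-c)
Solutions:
 v(c) = C1 + 3*c*log(c) + 3*c*(-2*log(3) - 1 + 3*log(2)) + 2*exp(-c)


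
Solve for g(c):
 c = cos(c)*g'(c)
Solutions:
 g(c) = C1 + Integral(c/cos(c), c)


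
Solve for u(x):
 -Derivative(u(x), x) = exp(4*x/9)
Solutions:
 u(x) = C1 - 9*exp(4*x/9)/4


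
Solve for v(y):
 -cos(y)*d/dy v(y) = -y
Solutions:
 v(y) = C1 + Integral(y/cos(y), y)


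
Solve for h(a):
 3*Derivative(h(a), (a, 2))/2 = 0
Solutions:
 h(a) = C1 + C2*a


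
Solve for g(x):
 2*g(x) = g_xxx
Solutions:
 g(x) = C3*exp(2^(1/3)*x) + (C1*sin(2^(1/3)*sqrt(3)*x/2) + C2*cos(2^(1/3)*sqrt(3)*x/2))*exp(-2^(1/3)*x/2)


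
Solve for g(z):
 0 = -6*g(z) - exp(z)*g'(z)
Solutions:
 g(z) = C1*exp(6*exp(-z))


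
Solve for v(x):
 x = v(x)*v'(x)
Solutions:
 v(x) = -sqrt(C1 + x^2)
 v(x) = sqrt(C1 + x^2)


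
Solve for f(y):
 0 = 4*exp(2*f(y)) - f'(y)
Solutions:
 f(y) = log(-sqrt(-1/(C1 + 4*y))) - log(2)/2
 f(y) = log(-1/(C1 + 4*y))/2 - log(2)/2


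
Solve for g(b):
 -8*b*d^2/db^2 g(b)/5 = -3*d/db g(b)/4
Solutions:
 g(b) = C1 + C2*b^(47/32)


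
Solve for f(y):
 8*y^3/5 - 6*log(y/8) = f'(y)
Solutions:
 f(y) = C1 + 2*y^4/5 - 6*y*log(y) + 6*y + y*log(262144)


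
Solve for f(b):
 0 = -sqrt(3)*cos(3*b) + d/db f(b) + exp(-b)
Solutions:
 f(b) = C1 + sqrt(3)*sin(3*b)/3 + exp(-b)


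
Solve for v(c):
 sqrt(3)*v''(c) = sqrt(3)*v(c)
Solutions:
 v(c) = C1*exp(-c) + C2*exp(c)


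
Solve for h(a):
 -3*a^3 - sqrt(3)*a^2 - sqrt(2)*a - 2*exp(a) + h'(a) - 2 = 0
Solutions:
 h(a) = C1 + 3*a^4/4 + sqrt(3)*a^3/3 + sqrt(2)*a^2/2 + 2*a + 2*exp(a)


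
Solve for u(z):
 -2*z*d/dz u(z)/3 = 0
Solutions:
 u(z) = C1


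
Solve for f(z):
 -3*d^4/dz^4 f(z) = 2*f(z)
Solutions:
 f(z) = (C1*sin(6^(3/4)*z/6) + C2*cos(6^(3/4)*z/6))*exp(-6^(3/4)*z/6) + (C3*sin(6^(3/4)*z/6) + C4*cos(6^(3/4)*z/6))*exp(6^(3/4)*z/6)


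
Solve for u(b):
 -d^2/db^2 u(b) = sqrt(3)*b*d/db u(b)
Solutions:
 u(b) = C1 + C2*erf(sqrt(2)*3^(1/4)*b/2)


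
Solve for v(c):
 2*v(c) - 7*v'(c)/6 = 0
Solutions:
 v(c) = C1*exp(12*c/7)


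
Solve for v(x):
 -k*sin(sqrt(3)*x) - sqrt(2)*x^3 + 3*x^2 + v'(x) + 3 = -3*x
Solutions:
 v(x) = C1 - sqrt(3)*k*cos(sqrt(3)*x)/3 + sqrt(2)*x^4/4 - x^3 - 3*x^2/2 - 3*x


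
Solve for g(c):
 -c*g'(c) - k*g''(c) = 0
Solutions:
 g(c) = C1 + C2*sqrt(k)*erf(sqrt(2)*c*sqrt(1/k)/2)


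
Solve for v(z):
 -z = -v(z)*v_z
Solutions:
 v(z) = -sqrt(C1 + z^2)
 v(z) = sqrt(C1 + z^2)


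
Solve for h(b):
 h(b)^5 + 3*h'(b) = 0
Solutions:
 h(b) = -3^(1/4)*(1/(C1 + 4*b))^(1/4)
 h(b) = 3^(1/4)*(1/(C1 + 4*b))^(1/4)
 h(b) = -3^(1/4)*I*(1/(C1 + 4*b))^(1/4)
 h(b) = 3^(1/4)*I*(1/(C1 + 4*b))^(1/4)


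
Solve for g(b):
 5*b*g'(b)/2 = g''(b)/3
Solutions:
 g(b) = C1 + C2*erfi(sqrt(15)*b/2)


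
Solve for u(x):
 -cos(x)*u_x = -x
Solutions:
 u(x) = C1 + Integral(x/cos(x), x)


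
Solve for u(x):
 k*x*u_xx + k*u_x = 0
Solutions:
 u(x) = C1 + C2*log(x)


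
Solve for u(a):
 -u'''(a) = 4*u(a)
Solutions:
 u(a) = C3*exp(-2^(2/3)*a) + (C1*sin(2^(2/3)*sqrt(3)*a/2) + C2*cos(2^(2/3)*sqrt(3)*a/2))*exp(2^(2/3)*a/2)


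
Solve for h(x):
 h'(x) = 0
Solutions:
 h(x) = C1


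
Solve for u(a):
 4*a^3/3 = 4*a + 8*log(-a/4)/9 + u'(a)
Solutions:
 u(a) = C1 + a^4/3 - 2*a^2 - 8*a*log(-a)/9 + 8*a*(1 + 2*log(2))/9


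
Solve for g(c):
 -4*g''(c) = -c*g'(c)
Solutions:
 g(c) = C1 + C2*erfi(sqrt(2)*c/4)


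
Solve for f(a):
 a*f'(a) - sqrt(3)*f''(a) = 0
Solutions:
 f(a) = C1 + C2*erfi(sqrt(2)*3^(3/4)*a/6)


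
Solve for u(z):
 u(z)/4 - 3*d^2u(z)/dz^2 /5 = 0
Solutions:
 u(z) = C1*exp(-sqrt(15)*z/6) + C2*exp(sqrt(15)*z/6)


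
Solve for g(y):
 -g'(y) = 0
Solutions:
 g(y) = C1


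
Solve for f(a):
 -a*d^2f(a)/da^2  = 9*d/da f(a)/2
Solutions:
 f(a) = C1 + C2/a^(7/2)


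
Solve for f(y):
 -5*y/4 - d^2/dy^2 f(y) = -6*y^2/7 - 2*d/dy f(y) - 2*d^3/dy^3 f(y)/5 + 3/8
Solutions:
 f(y) = C1 - y^3/7 + 11*y^2/112 + 16*y/35 + (C2*sin(sqrt(55)*y/4) + C3*cos(sqrt(55)*y/4))*exp(5*y/4)


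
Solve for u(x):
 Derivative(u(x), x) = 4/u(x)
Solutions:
 u(x) = -sqrt(C1 + 8*x)
 u(x) = sqrt(C1 + 8*x)


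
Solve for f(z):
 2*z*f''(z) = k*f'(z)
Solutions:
 f(z) = C1 + z^(re(k)/2 + 1)*(C2*sin(log(z)*Abs(im(k))/2) + C3*cos(log(z)*im(k)/2))


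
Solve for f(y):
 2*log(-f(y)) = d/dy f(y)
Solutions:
 -li(-f(y)) = C1 + 2*y


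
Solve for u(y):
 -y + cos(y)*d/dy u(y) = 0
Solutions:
 u(y) = C1 + Integral(y/cos(y), y)


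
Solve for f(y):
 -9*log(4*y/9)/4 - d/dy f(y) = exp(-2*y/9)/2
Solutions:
 f(y) = C1 - 9*y*log(y)/4 + 9*y*(-2*log(2) + 1 + 2*log(3))/4 + 9*exp(-2*y/9)/4


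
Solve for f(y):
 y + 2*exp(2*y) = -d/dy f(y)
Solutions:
 f(y) = C1 - y^2/2 - exp(2*y)


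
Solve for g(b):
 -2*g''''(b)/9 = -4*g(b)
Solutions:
 g(b) = C1*exp(-2^(1/4)*sqrt(3)*b) + C2*exp(2^(1/4)*sqrt(3)*b) + C3*sin(2^(1/4)*sqrt(3)*b) + C4*cos(2^(1/4)*sqrt(3)*b)


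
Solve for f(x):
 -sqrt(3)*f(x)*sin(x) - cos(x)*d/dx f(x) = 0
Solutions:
 f(x) = C1*cos(x)^(sqrt(3))


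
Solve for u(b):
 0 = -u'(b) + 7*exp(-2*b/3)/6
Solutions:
 u(b) = C1 - 7*exp(-2*b/3)/4


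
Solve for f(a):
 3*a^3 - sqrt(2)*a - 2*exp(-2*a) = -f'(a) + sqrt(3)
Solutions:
 f(a) = C1 - 3*a^4/4 + sqrt(2)*a^2/2 + sqrt(3)*a - exp(-2*a)


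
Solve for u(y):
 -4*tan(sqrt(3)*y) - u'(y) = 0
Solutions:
 u(y) = C1 + 4*sqrt(3)*log(cos(sqrt(3)*y))/3


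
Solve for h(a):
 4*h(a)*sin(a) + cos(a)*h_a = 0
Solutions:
 h(a) = C1*cos(a)^4


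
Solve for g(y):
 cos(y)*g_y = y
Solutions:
 g(y) = C1 + Integral(y/cos(y), y)


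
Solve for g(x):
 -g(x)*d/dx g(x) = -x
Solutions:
 g(x) = -sqrt(C1 + x^2)
 g(x) = sqrt(C1 + x^2)


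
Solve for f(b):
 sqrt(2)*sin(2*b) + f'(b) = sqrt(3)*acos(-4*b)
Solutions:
 f(b) = C1 + sqrt(3)*(b*acos(-4*b) + sqrt(1 - 16*b^2)/4) + sqrt(2)*cos(2*b)/2


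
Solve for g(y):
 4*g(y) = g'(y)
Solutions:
 g(y) = C1*exp(4*y)


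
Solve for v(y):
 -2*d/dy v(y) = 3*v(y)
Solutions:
 v(y) = C1*exp(-3*y/2)


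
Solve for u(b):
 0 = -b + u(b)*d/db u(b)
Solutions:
 u(b) = -sqrt(C1 + b^2)
 u(b) = sqrt(C1 + b^2)


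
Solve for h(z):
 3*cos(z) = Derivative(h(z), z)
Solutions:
 h(z) = C1 + 3*sin(z)


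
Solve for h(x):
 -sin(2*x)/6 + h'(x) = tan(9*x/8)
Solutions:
 h(x) = C1 - 8*log(cos(9*x/8))/9 - cos(2*x)/12
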